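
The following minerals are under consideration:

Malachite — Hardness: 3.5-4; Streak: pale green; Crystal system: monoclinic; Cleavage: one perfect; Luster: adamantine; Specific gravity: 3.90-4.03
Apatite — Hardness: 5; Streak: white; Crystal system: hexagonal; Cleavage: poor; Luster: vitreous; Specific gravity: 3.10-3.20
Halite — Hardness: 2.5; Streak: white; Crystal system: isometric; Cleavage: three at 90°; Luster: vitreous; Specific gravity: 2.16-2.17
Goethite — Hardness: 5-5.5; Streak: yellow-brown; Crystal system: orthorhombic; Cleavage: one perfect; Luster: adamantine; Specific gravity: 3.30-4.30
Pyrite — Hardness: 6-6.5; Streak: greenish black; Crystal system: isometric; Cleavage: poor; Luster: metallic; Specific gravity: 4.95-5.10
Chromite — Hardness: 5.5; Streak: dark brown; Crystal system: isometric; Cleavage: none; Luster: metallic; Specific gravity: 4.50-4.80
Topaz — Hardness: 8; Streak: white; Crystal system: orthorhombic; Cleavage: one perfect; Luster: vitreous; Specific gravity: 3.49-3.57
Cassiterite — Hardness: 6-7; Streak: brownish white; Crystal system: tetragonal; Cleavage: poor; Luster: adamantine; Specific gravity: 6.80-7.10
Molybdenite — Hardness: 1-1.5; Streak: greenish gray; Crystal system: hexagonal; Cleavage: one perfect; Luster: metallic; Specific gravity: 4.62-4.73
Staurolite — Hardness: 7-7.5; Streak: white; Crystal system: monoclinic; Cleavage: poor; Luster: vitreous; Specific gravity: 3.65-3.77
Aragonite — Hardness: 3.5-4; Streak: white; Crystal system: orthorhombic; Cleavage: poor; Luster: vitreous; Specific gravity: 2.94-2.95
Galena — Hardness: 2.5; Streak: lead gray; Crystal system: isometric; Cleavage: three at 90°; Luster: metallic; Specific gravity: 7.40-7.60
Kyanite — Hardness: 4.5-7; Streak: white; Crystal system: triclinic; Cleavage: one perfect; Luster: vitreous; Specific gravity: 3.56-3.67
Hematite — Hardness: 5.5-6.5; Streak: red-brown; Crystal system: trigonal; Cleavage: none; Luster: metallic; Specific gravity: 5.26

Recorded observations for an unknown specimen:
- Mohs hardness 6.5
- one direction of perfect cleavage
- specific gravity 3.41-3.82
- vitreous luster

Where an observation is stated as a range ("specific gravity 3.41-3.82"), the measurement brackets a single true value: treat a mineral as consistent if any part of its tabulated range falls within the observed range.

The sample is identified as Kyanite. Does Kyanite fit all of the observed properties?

Mohs hardness 6.5 — agrees with Kyanite (hardness 4.5-7).
One direction of perfect cleavage — agrees with Kyanite (cleavage one perfect).
Specific gravity 3.41-3.82 — agrees with Kyanite (SG 3.56-3.67).
Vitreous luster — agrees with Kyanite (vitreous luster).
Every observed property is compatible with the reference values for Kyanite.

Yes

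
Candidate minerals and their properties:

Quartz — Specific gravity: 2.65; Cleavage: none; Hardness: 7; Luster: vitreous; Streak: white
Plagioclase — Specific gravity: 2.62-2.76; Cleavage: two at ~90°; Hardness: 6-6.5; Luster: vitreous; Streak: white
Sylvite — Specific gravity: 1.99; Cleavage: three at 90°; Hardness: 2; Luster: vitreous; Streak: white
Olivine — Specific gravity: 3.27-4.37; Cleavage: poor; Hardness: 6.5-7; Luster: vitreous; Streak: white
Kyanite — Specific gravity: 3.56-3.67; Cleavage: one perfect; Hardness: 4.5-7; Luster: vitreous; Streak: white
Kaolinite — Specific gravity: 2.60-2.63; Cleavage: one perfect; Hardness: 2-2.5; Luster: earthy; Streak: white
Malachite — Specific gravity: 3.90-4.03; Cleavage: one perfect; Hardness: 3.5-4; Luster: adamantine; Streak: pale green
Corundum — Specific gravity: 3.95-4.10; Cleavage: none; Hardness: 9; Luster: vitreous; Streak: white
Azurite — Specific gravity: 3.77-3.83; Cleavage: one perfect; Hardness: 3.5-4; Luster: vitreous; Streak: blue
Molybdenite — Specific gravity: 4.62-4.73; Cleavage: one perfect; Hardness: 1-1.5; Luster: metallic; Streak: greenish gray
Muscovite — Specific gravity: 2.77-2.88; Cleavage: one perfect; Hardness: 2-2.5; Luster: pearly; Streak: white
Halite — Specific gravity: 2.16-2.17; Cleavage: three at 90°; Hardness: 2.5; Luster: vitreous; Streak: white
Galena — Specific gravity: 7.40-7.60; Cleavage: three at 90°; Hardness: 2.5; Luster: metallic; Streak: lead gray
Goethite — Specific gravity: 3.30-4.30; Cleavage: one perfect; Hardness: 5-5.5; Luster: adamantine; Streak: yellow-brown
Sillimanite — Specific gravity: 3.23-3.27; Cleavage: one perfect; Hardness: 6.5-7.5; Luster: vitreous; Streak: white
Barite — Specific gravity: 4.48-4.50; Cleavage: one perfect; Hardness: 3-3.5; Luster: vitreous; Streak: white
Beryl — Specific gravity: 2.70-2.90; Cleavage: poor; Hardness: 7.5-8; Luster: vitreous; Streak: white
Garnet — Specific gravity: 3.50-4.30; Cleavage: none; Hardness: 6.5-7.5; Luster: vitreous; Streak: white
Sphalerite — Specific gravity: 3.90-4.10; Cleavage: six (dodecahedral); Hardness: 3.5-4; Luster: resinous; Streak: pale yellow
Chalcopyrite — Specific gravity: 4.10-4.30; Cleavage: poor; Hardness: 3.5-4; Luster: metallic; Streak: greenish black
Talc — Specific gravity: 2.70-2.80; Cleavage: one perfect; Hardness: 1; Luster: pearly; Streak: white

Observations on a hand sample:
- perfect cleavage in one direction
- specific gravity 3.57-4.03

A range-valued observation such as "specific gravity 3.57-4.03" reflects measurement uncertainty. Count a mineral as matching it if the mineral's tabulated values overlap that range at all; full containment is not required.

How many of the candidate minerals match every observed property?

4

Perfect cleavage in one direction — only Kyanite, Kaolinite, Malachite, Azurite, Molybdenite, Muscovite, Goethite, Sillimanite, Barite, Talc remain.
Specific gravity 3.57-4.03 — Kyanite, Malachite, Azurite, Goethite remain.
The minerals that satisfy all observations are Azurite, Goethite, Kyanite, Malachite.
That is 4 minerals.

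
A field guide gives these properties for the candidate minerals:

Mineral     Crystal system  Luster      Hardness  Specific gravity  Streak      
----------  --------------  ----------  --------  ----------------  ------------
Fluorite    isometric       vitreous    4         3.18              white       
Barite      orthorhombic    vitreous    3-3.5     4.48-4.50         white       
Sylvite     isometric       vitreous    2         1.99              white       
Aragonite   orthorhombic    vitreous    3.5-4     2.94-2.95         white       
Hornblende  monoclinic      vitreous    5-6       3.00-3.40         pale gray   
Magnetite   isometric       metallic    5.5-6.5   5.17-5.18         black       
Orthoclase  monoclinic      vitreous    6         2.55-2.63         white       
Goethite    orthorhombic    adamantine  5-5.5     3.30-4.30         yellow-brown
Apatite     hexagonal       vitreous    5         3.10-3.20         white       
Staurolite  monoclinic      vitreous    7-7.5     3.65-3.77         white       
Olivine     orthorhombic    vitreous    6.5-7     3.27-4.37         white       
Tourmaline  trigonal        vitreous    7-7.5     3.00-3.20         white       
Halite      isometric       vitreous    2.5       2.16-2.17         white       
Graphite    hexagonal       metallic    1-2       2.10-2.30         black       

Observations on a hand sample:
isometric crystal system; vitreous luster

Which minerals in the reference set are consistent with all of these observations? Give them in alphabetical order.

Isometric crystal system — only Fluorite, Sylvite, Magnetite, Halite remain.
Vitreous luster is inconsistent with Magnetite.
The minerals that satisfy all observations are Fluorite, Halite, Sylvite.

Fluorite, Halite, Sylvite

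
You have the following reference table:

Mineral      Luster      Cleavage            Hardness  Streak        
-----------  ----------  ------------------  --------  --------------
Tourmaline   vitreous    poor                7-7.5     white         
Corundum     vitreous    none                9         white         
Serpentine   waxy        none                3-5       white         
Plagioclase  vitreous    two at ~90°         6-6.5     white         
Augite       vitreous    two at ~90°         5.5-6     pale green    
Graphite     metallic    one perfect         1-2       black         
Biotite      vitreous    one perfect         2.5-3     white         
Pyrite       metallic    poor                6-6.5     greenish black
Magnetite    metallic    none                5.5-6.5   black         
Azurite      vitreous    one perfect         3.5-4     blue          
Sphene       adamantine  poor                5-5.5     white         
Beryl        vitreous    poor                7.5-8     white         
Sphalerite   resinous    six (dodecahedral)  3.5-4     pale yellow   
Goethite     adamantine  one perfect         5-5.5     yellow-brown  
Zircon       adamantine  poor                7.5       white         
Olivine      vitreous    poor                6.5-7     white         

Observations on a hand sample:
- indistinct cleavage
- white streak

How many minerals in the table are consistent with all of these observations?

Indistinct cleavage: Tourmaline, Pyrite, Sphene, Beryl, Zircon, Olivine remain.
White streak is inconsistent with Pyrite.
Consistent with every observation: Beryl, Olivine, Sphene, Tourmaline, Zircon.
That is 5 minerals.

5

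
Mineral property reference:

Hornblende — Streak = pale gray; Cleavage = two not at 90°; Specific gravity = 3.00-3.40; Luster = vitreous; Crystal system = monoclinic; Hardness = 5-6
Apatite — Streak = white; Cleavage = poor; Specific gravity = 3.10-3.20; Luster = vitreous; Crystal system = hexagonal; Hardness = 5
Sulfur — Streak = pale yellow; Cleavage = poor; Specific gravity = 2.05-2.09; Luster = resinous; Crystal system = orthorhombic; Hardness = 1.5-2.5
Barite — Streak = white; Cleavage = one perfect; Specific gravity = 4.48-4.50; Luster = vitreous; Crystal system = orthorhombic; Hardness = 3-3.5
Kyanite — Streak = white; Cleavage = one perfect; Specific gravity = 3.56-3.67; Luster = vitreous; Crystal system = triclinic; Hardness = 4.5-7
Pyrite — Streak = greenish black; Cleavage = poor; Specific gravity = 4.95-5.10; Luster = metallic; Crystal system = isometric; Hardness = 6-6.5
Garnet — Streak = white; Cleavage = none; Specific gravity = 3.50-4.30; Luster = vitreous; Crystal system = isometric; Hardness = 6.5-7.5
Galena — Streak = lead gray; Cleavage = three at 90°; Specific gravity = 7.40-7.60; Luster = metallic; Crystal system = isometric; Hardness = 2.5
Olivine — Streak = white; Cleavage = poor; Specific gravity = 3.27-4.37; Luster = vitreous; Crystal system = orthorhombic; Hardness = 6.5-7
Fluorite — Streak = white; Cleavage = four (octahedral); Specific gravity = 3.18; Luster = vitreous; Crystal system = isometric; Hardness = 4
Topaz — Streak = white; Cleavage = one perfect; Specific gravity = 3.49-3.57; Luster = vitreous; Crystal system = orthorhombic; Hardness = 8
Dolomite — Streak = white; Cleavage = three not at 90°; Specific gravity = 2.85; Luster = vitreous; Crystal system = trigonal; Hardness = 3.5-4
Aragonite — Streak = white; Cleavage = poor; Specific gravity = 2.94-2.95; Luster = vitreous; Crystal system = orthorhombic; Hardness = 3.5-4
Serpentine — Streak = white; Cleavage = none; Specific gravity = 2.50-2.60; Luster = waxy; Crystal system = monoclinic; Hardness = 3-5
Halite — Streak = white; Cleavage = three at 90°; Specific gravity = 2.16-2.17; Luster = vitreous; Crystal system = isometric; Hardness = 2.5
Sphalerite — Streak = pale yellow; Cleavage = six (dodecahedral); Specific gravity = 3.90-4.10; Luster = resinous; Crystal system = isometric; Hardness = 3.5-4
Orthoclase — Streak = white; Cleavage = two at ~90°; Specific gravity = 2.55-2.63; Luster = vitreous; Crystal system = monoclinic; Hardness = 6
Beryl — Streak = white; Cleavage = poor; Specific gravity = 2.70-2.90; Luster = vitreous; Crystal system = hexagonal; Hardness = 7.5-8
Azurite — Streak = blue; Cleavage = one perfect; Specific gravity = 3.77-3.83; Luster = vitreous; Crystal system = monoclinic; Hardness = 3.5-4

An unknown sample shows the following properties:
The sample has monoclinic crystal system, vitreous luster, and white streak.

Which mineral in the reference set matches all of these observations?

Orthoclase

Monoclinic crystal system: narrows the field to Hornblende, Serpentine, Orthoclase, Azurite.
Vitreous luster excludes Serpentine.
White streak: narrows the field to Orthoclase.
Orthoclase is the sole remaining match.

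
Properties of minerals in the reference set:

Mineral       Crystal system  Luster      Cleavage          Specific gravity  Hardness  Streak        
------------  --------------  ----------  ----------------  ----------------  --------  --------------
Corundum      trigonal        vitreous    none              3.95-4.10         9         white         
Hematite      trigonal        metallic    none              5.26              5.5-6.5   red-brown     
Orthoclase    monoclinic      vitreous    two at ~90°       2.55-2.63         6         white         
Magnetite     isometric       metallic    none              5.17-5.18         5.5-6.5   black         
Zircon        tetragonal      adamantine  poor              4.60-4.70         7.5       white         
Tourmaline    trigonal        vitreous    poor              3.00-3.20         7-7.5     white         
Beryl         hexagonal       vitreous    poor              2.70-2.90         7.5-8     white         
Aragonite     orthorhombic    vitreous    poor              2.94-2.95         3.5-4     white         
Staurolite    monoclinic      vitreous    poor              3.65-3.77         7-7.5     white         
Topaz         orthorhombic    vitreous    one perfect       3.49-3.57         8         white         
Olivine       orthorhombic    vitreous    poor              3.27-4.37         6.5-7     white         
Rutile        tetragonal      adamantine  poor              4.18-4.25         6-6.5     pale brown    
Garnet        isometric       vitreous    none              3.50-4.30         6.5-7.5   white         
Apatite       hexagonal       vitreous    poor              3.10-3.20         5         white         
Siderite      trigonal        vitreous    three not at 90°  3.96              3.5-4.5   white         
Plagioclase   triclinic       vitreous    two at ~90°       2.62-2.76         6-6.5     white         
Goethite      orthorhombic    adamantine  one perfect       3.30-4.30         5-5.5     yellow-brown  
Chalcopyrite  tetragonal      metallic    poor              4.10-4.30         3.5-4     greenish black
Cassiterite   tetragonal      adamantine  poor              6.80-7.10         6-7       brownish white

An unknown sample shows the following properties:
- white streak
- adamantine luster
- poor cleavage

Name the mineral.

White streak is inconsistent with Hematite, Magnetite, Rutile, Goethite, Chalcopyrite, Cassiterite.
Adamantine luster — Zircon remains.
Poor cleavage — consistent with all remaining minerals.
Only Zircon satisfies all observations.

Zircon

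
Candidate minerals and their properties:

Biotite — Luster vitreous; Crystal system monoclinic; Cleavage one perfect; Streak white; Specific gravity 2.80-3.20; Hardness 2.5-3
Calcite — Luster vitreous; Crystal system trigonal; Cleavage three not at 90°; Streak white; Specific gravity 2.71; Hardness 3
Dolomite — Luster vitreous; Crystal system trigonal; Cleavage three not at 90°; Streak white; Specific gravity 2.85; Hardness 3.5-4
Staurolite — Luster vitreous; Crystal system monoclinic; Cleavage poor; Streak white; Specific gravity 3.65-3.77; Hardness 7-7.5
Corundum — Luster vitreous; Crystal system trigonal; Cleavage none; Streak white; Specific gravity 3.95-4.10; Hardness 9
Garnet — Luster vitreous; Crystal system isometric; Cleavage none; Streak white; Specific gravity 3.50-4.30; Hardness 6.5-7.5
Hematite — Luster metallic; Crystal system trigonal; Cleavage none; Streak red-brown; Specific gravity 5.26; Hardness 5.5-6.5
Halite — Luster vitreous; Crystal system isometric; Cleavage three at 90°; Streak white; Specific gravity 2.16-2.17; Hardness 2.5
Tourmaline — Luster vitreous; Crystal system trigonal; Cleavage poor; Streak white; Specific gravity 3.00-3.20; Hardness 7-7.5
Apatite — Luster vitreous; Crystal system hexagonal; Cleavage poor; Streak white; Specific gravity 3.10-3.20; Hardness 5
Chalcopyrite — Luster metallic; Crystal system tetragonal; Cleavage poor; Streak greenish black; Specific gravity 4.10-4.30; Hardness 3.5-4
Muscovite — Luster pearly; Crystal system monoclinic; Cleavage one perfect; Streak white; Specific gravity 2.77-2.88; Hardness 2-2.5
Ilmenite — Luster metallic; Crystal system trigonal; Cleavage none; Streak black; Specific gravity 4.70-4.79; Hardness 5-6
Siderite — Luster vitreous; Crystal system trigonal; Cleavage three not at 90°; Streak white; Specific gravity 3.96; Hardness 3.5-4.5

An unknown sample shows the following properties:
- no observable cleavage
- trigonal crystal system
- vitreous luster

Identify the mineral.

No observable cleavage: narrows the field to Corundum, Garnet, Hematite, Ilmenite.
Trigonal crystal system excludes Garnet.
Vitreous luster: only Corundum remains.
Corundum is the sole remaining match.

Corundum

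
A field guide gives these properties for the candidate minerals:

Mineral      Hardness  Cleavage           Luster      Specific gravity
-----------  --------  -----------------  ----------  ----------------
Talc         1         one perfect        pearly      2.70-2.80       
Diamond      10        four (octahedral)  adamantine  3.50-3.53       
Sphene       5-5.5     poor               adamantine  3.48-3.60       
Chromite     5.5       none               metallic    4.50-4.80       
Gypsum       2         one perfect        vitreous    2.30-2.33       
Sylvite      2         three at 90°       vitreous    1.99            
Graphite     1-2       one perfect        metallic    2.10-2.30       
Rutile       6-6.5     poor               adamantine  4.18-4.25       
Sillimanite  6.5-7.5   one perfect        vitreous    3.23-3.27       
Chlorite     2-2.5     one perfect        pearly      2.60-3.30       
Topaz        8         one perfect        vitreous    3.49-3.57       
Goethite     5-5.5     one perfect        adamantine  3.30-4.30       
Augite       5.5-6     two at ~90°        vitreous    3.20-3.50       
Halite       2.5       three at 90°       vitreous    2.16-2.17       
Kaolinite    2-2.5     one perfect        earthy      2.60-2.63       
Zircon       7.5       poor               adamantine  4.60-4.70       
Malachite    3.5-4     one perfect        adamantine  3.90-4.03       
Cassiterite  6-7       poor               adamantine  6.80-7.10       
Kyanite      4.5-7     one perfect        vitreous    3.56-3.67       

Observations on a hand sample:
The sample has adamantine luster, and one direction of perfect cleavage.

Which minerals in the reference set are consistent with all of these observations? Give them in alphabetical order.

Goethite, Malachite

Adamantine luster — narrows the field to Diamond, Sphene, Rutile, Goethite, Zircon, Malachite, Cassiterite.
One direction of perfect cleavage — narrows the field to Goethite, Malachite.
The minerals that satisfy all observations are Goethite, Malachite.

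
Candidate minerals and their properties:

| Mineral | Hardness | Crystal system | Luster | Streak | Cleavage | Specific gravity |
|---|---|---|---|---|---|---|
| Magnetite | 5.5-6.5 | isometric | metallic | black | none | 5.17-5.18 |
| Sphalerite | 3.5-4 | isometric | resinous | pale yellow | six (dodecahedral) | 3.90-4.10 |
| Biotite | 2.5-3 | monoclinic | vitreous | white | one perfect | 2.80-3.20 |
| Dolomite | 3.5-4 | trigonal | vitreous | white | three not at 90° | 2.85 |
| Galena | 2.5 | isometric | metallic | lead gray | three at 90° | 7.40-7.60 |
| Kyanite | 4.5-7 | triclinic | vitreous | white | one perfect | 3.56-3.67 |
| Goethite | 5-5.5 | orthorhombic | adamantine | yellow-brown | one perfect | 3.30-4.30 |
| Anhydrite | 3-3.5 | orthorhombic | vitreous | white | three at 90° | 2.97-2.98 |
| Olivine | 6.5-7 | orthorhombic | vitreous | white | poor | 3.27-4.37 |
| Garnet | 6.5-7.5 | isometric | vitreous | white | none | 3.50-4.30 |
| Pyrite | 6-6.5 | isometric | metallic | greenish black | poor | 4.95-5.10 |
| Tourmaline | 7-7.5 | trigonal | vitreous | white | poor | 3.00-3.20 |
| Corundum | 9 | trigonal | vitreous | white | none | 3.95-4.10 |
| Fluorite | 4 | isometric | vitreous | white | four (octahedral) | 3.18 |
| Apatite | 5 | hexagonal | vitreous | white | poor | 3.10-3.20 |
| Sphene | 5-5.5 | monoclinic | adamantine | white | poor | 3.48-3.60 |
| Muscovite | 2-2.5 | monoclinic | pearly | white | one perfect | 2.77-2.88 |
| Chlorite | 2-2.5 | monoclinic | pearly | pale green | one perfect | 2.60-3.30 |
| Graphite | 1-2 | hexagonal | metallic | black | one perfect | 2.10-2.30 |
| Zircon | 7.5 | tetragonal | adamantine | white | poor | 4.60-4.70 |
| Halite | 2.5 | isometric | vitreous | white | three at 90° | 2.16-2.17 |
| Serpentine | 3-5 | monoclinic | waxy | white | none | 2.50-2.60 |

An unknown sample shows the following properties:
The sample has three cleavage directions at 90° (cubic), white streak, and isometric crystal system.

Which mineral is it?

Halite

Three cleavage directions at 90° (cubic): leaves Galena, Anhydrite, Halite.
White streak excludes Galena.
Isometric crystal system excludes Anhydrite.
Only Halite satisfies all observations.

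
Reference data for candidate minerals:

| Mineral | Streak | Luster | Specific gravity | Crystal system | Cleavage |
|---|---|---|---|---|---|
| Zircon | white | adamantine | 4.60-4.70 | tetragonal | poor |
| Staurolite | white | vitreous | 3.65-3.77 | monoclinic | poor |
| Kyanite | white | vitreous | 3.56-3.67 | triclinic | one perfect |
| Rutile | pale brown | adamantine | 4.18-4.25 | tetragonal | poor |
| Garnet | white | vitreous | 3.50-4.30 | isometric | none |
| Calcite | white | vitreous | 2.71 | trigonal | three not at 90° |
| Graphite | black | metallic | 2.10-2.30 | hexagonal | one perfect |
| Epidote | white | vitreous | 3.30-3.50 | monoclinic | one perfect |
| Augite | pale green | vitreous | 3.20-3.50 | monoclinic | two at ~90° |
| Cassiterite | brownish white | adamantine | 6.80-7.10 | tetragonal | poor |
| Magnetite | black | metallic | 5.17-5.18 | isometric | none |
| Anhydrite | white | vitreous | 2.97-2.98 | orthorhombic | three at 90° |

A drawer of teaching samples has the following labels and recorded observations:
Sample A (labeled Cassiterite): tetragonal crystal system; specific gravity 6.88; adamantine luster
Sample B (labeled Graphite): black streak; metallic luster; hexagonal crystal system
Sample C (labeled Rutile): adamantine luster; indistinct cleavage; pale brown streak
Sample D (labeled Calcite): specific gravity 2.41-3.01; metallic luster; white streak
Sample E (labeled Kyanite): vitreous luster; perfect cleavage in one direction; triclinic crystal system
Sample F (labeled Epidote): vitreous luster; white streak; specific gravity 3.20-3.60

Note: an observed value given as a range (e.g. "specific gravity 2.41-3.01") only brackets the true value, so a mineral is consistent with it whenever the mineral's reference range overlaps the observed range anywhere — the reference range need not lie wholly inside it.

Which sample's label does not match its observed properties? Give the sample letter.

D

Sample A: every observation is compatible with the reference values for Cassiterite.
Sample B: every observation is compatible with the reference values for Graphite.
Sample C: every observation is compatible with the reference values for Rutile.
Sample D: Calcite has vitreous luster, but the record shows metallic luster — this label is wrong.
Sample E: every observation is compatible with the reference values for Kyanite.
Sample F: every observation is compatible with the reference values for Epidote.
Only sample D is inconsistent with its label.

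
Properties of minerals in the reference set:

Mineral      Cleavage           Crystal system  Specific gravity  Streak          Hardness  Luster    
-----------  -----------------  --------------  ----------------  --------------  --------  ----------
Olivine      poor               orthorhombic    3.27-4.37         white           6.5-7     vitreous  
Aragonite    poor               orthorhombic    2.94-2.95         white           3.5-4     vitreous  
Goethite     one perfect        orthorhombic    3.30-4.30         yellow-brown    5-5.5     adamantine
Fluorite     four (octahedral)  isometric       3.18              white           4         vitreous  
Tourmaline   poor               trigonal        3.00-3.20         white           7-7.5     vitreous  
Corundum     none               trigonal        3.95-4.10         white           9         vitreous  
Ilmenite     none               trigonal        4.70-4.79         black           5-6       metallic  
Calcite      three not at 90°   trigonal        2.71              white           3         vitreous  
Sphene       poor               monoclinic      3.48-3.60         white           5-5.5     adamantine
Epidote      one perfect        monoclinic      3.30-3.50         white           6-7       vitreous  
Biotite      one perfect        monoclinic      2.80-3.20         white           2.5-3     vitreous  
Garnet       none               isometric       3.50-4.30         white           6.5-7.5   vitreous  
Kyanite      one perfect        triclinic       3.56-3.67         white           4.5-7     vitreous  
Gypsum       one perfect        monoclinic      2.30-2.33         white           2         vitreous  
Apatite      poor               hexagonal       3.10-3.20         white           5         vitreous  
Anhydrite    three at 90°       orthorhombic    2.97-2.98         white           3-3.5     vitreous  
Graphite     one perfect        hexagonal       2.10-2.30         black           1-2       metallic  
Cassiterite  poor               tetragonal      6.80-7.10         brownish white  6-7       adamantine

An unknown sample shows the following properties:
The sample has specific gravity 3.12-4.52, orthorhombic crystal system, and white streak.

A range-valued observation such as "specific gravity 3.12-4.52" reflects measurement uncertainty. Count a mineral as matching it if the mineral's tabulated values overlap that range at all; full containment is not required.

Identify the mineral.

Specific gravity 3.12-4.52 — Olivine, Goethite, Fluorite, Tourmaline, Corundum, Sphene, Epidote, Biotite, Garnet, Kyanite, Apatite remain.
Orthorhombic crystal system — only Olivine, Goethite remain.
White streak rules out Goethite.
Olivine is the sole remaining match.

Olivine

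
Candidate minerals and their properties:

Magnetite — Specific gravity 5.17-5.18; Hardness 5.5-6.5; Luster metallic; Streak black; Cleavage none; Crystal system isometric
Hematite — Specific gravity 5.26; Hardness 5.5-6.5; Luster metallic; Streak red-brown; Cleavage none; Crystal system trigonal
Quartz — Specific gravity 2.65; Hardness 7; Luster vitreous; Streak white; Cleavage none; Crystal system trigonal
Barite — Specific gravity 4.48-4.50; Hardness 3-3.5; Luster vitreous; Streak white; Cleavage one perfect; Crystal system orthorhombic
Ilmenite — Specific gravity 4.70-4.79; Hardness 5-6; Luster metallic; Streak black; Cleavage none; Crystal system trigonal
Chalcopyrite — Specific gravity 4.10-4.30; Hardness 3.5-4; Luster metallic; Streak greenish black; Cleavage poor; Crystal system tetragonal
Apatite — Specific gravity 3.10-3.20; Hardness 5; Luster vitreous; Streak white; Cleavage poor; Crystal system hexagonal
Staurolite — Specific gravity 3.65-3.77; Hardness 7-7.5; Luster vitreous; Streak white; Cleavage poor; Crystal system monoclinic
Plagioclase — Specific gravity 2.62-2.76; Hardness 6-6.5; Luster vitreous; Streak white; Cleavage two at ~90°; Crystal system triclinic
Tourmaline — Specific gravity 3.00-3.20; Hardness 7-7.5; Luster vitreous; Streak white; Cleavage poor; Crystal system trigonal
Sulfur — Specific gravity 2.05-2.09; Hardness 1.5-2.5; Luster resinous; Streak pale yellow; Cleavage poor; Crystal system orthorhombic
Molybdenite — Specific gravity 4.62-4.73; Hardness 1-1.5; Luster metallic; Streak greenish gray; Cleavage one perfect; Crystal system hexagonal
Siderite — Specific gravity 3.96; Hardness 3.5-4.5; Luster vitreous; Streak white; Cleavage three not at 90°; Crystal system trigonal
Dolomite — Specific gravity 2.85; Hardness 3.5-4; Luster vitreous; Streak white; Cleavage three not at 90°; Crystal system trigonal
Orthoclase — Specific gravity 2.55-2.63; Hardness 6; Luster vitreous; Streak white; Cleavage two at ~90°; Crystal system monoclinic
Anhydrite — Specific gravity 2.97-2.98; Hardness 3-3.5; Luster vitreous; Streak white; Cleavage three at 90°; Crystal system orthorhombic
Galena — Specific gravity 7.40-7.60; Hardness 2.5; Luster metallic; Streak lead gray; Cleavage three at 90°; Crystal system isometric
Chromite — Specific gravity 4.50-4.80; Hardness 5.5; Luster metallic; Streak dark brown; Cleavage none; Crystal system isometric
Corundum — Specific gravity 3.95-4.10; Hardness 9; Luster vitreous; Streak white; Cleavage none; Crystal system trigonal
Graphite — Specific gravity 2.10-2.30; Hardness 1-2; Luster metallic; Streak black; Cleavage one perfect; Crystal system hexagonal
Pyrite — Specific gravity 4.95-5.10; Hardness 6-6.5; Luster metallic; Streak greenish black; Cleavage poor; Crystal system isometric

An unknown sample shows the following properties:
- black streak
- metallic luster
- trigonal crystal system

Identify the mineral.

Ilmenite

Black streak: leaves Magnetite, Ilmenite, Graphite.
Metallic luster: consistent with all remaining minerals.
Trigonal crystal system: leaves Ilmenite.
Ilmenite is the sole remaining match.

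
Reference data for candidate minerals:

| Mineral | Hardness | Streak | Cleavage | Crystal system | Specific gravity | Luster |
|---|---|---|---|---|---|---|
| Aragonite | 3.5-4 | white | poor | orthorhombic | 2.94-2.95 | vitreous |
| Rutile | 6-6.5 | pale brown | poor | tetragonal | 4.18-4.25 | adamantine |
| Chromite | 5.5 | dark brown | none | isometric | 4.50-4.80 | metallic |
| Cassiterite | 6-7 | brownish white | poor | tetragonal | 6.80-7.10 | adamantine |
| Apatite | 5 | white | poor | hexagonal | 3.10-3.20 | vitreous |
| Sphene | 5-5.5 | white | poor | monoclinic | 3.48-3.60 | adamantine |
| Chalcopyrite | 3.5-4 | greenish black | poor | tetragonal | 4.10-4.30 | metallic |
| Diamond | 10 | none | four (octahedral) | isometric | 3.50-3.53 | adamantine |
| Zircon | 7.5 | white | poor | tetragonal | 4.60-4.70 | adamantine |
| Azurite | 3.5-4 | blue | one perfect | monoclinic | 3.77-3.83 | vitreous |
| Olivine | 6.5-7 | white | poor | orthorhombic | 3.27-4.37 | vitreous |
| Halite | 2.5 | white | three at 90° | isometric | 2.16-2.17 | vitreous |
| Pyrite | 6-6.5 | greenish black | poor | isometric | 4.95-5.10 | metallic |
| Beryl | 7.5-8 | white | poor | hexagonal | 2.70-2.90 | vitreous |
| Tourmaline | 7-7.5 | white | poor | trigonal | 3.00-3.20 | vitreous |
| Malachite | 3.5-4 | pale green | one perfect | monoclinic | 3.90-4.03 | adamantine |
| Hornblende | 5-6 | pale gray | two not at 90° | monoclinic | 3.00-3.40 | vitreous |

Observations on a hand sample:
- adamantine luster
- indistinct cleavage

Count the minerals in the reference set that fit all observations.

4

Adamantine luster: narrows the field to Rutile, Cassiterite, Sphene, Diamond, Zircon, Malachite.
Indistinct cleavage eliminates Diamond, Malachite.
Remaining candidates: Cassiterite, Rutile, Sphene, Zircon.
That is 4 minerals.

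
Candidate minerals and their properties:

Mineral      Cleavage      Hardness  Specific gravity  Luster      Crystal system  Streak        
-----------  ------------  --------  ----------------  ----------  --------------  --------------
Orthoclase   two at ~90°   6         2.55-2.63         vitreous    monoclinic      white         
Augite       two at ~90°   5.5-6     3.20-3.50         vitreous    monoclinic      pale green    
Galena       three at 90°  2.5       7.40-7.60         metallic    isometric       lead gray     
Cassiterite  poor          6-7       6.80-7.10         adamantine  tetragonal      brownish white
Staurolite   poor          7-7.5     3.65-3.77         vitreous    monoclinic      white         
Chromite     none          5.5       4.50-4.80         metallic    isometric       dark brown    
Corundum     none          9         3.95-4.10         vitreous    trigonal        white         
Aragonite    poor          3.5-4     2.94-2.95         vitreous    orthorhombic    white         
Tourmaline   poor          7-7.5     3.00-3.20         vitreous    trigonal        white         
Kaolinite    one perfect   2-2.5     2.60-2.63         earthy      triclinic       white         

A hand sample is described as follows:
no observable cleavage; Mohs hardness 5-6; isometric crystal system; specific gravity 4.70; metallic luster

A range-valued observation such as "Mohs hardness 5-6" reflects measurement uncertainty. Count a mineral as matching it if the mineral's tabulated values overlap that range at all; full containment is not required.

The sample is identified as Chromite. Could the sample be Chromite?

No observable cleavage — matches Chromite (cleavage none).
Mohs hardness 5-6 — matches Chromite (hardness 5.5).
Isometric crystal system — matches Chromite (isometric system).
Specific gravity 4.70 — matches Chromite (SG 4.50-4.80).
Metallic luster — matches Chromite (metallic luster).
Every observed property is compatible with the reference values for Chromite.

Consistent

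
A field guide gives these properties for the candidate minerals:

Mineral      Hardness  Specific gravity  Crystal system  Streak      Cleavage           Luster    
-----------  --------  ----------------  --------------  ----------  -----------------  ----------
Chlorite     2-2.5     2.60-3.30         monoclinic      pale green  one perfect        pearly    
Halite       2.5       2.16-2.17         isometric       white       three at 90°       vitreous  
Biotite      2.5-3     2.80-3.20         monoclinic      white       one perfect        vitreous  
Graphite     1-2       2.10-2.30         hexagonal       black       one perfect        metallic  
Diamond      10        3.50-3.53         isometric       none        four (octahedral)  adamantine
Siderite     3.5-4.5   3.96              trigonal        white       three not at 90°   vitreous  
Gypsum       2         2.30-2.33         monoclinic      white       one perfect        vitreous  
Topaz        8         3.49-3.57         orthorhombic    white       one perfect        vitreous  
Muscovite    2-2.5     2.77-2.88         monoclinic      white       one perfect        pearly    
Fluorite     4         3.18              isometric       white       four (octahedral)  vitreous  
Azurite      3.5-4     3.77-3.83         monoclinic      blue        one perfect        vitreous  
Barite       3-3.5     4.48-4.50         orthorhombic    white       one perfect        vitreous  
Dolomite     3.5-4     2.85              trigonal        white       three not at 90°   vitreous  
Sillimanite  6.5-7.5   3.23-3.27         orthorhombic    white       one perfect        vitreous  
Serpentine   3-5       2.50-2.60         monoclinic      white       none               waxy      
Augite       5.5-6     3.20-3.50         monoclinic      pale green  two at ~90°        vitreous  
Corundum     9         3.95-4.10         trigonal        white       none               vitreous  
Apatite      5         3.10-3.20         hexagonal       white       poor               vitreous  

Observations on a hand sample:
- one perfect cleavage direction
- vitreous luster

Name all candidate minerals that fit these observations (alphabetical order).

Azurite, Barite, Biotite, Gypsum, Sillimanite, Topaz

One perfect cleavage direction: Chlorite, Biotite, Graphite, Gypsum, Topaz, Muscovite, Azurite, Barite, Sillimanite remain.
Vitreous luster eliminates Chlorite, Graphite, Muscovite.
The minerals that satisfy all observations are Azurite, Barite, Biotite, Gypsum, Sillimanite, Topaz.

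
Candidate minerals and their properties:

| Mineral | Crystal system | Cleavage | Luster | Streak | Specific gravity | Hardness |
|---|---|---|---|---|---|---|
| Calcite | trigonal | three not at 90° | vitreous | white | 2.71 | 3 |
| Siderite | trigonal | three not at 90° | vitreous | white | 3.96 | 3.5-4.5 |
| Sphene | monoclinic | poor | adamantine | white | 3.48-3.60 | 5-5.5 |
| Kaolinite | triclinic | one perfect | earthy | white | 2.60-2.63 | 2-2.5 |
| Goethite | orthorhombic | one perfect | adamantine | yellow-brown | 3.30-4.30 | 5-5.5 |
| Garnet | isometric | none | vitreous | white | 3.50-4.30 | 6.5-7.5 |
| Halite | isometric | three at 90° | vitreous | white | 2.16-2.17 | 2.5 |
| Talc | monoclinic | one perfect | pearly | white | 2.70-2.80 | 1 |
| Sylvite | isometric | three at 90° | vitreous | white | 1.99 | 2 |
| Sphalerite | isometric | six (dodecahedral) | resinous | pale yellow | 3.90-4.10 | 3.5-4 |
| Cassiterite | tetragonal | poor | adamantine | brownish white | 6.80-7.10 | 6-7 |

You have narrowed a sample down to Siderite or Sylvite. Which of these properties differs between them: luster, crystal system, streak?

Luster: both vitreous — identical.
Crystal system: Siderite trigonal, Sylvite isometric — different.
Streak: both white — identical.
Only crystal system differs between Siderite and Sylvite among the listed tests.

crystal system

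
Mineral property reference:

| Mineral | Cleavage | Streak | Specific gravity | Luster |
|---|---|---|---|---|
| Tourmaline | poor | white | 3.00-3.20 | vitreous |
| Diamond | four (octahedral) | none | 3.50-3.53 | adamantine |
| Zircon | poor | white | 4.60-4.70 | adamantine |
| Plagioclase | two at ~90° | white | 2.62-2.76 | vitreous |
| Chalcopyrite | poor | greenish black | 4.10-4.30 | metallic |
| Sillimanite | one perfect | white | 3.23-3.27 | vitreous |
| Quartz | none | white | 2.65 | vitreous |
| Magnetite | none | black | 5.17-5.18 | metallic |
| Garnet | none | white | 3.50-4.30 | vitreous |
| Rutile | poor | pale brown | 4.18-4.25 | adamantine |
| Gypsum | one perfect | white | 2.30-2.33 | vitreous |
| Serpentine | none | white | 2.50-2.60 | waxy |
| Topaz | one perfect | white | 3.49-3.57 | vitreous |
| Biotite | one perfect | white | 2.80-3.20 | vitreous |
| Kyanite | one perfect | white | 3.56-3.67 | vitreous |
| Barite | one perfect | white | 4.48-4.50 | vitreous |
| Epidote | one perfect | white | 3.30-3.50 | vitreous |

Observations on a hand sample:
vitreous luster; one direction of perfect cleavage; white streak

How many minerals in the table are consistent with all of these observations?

Vitreous luster rules out Diamond, Zircon, Chalcopyrite, Magnetite, Rutile, Serpentine.
One direction of perfect cleavage excludes Tourmaline, Plagioclase, Quartz, Garnet.
White streak — all remaining candidates fit.
The minerals that satisfy all observations are Barite, Biotite, Epidote, Gypsum, Kyanite, Sillimanite, Topaz.
That is 7 minerals.

7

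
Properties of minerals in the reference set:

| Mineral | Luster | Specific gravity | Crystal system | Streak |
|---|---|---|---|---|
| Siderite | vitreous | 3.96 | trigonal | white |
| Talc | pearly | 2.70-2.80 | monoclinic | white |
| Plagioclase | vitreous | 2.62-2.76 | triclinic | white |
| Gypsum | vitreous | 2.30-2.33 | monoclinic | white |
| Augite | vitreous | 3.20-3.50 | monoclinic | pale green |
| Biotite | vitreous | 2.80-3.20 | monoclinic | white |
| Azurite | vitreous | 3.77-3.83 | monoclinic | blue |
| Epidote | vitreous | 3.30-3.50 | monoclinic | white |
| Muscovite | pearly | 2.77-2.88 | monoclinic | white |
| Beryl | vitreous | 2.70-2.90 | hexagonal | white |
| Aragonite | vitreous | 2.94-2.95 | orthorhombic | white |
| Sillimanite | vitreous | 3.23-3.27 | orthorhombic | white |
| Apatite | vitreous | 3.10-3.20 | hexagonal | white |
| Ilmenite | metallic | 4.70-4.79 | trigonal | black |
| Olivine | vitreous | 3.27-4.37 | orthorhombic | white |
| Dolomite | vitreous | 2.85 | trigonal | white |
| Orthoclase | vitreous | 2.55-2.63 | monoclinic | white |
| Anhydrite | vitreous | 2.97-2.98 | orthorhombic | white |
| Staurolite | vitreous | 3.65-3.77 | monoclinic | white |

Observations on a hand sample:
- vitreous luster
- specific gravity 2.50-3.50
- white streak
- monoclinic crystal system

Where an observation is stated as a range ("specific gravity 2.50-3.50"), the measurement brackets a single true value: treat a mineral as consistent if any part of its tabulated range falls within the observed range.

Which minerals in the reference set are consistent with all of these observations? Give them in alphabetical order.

Biotite, Epidote, Orthoclase

Vitreous luster excludes Talc, Muscovite, Ilmenite.
Specific gravity 2.50-3.50 eliminates Siderite, Gypsum, Azurite, Staurolite.
White streak rules out Augite.
Monoclinic crystal system: leaves Biotite, Epidote, Orthoclase.
Remaining candidates: Biotite, Epidote, Orthoclase.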